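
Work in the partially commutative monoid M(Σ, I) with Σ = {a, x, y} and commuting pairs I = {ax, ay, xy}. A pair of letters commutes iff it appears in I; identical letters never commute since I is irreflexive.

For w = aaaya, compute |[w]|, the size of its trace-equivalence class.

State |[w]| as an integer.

5

piece 0:a — minimal
piece 1:a rests on {0:a}
piece 2:a rests on {1:a}
piece 3:y — minimal
piece 4:a rests on {2:a}
minimal pieces: {0:a, 3:y}
ways to finish when only these pieces remain (= sum over removing one remaining piece with nothing left below it):
  1 left: {3}→1  {4}→1
  2 left: {2,4}→1  {3,4}→2
  3 left: {1,2,4}→1  {2,3,4}→3
  placing 0:a first → 4 extensions
  placing 3:y first → 1 extensions
total linear extensions = 5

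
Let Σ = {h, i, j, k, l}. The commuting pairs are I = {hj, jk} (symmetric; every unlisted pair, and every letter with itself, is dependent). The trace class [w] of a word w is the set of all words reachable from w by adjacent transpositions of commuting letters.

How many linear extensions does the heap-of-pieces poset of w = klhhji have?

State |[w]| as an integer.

piece 0:k — minimal
piece 1:l rests on {0:k}
piece 2:h rests on {1:l}
piece 3:h rests on {2:h}
piece 4:j rests on {1:l}
piece 5:i rests on {3:h, 4:j}
minimal pieces: {0:k}
ways to finish when only these pieces remain (= sum over removing one remaining piece with nothing left below it):
  1 left: {5}→1
  2 left: {3,5}→1  {4,5}→1
  3 left: {2,3,5}→1  {3,4,5}→2
  4 left: {2,3,4,5}→3
  placing 0:k first → 3 extensions

3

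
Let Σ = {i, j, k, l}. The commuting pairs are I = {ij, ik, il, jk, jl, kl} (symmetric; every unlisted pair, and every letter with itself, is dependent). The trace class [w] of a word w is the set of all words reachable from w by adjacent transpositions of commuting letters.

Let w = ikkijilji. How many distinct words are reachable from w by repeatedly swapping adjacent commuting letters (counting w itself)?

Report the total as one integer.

3780

piece 0:i — minimal
piece 1:k — minimal
piece 2:k rests on {1:k}
piece 3:i rests on {0:i}
piece 4:j — minimal
piece 5:i rests on {3:i}
piece 6:l — minimal
piece 7:j rests on {4:j}
piece 8:i rests on {5:i}
minimal pieces: {0:i, 1:k, 4:j, 6:l}
ways to finish when only these pieces remain (= sum over removing one remaining piece with nothing left below it):
  1 left: {2}→1  {6}→1  {7}→1  {8}→1
  2 left: {1,2}→1  {2,6}→2  {2,7}→2  {2,8}→2  {4,7}→1  {5,8}→1  {6,7}→2  {6,8}→2  {7,8}→2
  3 left: {1,2,6}→3  {1,2,7}→3  {1,2,8}→3  {2,4,7}→3  {2,5,8}→3  {2,6,7}→6  {2,6,8}→6  {2,7,8}→6  {3,5,8}→1  {4,6,7}→3  {4,7,8}→3  {5,6,8}→3  {5,7,8}→3  {6,7,8}→6
  4 left: {0,3,5,8}→1  {1,2,4,7}→6  {1,2,5,8}→6  {1,2,6,7}→12  {1,2,6,8}→12  {1,2,7,8}→12  {2,3,5,8}→4  {2,4,6,7}→12  {2,4,7,8}→12  {2,5,6,8}→12  {2,5,7,8}→12  {2,6,7,8}→24  {3,5,6,8}→4  {3,5,7,8}→4  {4,5,7,8}→6  {4,6,7,8}→12  {5,6,7,8}→12
  5 left: {0,2,3,5,8}→5  {0,3,5,6,8}→5  {0,3,5,7,8}→5  {1,2,3,5,8}→10  {1,2,4,6,7}→30  {1,2,4,7,8}→30  {1,2,5,6,8}→30  {1,2,5,7,8}→30  {1,2,6,7,8}→60  {2,3,5,6,8}→20  {2,3,5,7,8}→20  {2,4,5,7,8}→30  {2,4,6,7,8}→60  {2,5,6,7,8}→60  {3,4,5,7,8}→10  {3,5,6,7,8}→20  {4,5,6,7,8}→30
  6 left: {0,1,2,3,5,8}→15  {0,2,3,5,6,8}→30  {0,2,3,5,7,8}→30  {0,3,4,5,7,8}→15  {0,3,5,6,7,8}→30  {1,2,3,5,6,8}→60  {1,2,3,5,7,8}→60  {1,2,4,5,7,8}→90  {1,2,4,6,7,8}→180  {1,2,5,6,7,8}→180  {2,3,4,5,7,8}→60  {2,3,5,6,7,8}→120  {2,4,5,6,7,8}→180  {3,4,5,6,7,8}→60
  7 left: {0,1,2,3,5,6,8}→105  {0,1,2,3,5,7,8}→105  {0,2,3,4,5,7,8}→105  {0,2,3,5,6,7,8}→210  {0,3,4,5,6,7,8}→105  {1,2,3,4,5,7,8}→210  {1,2,3,5,6,7,8}→420  {1,2,4,5,6,7,8}→630  {2,3,4,5,6,7,8}→420
  placing 0:i first → 1680 extensions
  placing 1:k first → 840 extensions
  placing 4:j first → 840 extensions
  placing 6:l first → 420 extensions
total linear extensions = 3780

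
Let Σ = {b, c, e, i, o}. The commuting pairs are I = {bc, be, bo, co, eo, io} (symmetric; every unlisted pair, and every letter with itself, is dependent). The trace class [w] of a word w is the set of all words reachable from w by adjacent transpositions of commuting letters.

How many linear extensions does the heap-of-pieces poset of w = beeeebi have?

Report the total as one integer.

15

#0=b has no predecessor
#1=e has no predecessor
#2=e depends on [1:e]
#3=e depends on [2:e]
#4=e depends on [3:e]
#5=b depends on [0:b]
#6=i depends on [4:e, 5:b]
sources: [0:b, 1:e]
N(rest) = Σ N(rest − s) over sources s of rest; N(one piece) = 1:
  size 1 → [6]=1
  size 2 → [4,6]=1  [5,6]=1
  size 3 → [0,5,6]=1  [3,4,6]=1  [4,5,6]=2
  size 4 → [0,4,5,6]=3  [2,3,4,6]=1  [3,4,5,6]=3
  size 5 → [0,3,4,5,6]=6  [1,2,3,4,6]=1  [2,3,4,5,6]=4
  first=0(b) contributes 5
  first=1(e) contributes 10
|[w]| = 15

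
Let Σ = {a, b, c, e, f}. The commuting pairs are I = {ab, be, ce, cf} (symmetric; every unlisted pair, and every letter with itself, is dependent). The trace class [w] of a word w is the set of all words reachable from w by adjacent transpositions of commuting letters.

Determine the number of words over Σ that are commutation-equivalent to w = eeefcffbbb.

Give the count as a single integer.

piece 0:e — minimal
piece 1:e rests on {0:e}
piece 2:e rests on {1:e}
piece 3:f rests on {2:e}
piece 4:c — minimal
piece 5:f rests on {3:f}
piece 6:f rests on {5:f}
piece 7:b rests on {4:c, 6:f}
piece 8:b rests on {7:b}
piece 9:b rests on {8:b}
minimal pieces: {0:e, 4:c}
ways to finish when only these pieces remain (= sum over removing one remaining piece with nothing left below it):
  1 left: {9}→1
  2 left: {8,9}→1
  3 left: {7,8,9}→1
  4 left: {4,7,8,9}→1  {6,7,8,9}→1
  5 left: {4,6,7,8,9}→2  {5,6,7,8,9}→1
  6 left: {3,5,6,7,8,9}→1  {4,5,6,7,8,9}→3
  7 left: {2,3,5,6,7,8,9}→1  {3,4,5,6,7,8,9}→4
  8 left: {1,2,3,5,6,7,8,9}→1  {2,3,4,5,6,7,8,9}→5
  placing 0:e first → 6 extensions
  placing 4:c first → 1 extensions
total linear extensions = 7

7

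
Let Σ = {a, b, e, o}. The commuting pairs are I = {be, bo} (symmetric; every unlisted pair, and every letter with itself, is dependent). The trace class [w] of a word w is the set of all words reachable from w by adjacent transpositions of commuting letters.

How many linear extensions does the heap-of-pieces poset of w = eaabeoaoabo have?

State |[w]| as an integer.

piece 0:e — minimal
piece 1:a rests on {0:e}
piece 2:a rests on {1:a}
piece 3:b rests on {2:a}
piece 4:e rests on {2:a}
piece 5:o rests on {4:e}
piece 6:a rests on {3:b, 5:o}
piece 7:o rests on {6:a}
piece 8:a rests on {7:o}
piece 9:b rests on {8:a}
piece 10:o rests on {8:a}
minimal pieces: {0:e}
ways to finish when only these pieces remain (= sum over removing one remaining piece with nothing left below it):
  1 left: {9}→1  {10}→1
  2 left: {9,10}→2
  3 left: {8,9,10}→2
  4 left: {7,8,9,10}→2
  5 left: {6,7,8,9,10}→2
  6 left: {3,6,7,8,9,10}→2  {5,6,7,8,9,10}→2
  7 left: {3,5,6,7,8,9,10}→4  {4,5,6,7,8,9,10}→2
  8 left: {3,4,5,6,7,8,9,10}→6
  9 left: {2,3,4,5,6,7,8,9,10}→6
  placing 0:e first → 6 extensions

6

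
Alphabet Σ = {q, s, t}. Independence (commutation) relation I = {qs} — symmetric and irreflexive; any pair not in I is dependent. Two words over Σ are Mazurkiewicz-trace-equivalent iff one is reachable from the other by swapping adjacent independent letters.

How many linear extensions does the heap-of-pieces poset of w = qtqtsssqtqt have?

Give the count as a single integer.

4

#0=q has no predecessor
#1=t depends on [0:q]
#2=q depends on [1:t]
#3=t depends on [2:q]
#4=s depends on [3:t]
#5=s depends on [4:s]
#6=s depends on [5:s]
#7=q depends on [3:t]
#8=t depends on [6:s, 7:q]
#9=q depends on [8:t]
#10=t depends on [9:q]
sources: [0:q]
N(rest) = Σ N(rest − s) over sources s of rest; N(one piece) = 1:
  size 1 → [10]=1
  size 2 → [9,10]=1
  size 3 → [8,9,10]=1
  size 4 → [6,8,9,10]=1  [7,8,9,10]=1
  size 5 → [5,6,8,9,10]=1  [6,7,8,9,10]=2
  size 6 → [4,5,6,8,9,10]=1  [5,6,7,8,9,10]=3
  size 7 → [4,5,6,7,8,9,10]=4
  size 8 → [3,4,5,6,7,8,9,10]=4
  size 9 → [2,3,4,5,6,7,8,9,10]=4
  first=0(q) contributes 4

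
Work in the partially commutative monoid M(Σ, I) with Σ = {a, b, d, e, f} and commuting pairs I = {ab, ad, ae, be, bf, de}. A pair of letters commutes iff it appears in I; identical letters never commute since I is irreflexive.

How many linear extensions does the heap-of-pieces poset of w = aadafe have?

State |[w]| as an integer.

4

0(a) covers ∅
1(a) covers 0:a
2(d) covers ∅
3(a) covers 1:a
4(f) covers 2:d, 3:a
5(e) covers 4:f
floor of heap: 0:a, 2:d
completions by unplaced set U, small U first (add the entries for U minus each lowest piece of U):
  |U|=1: {5}:1
  |U|=2: {4,5}:1
  |U|=3: {2,4,5}:1  {3,4,5}:1
  |U|=4: {1,3,4,5}:1  {2,3,4,5}:2
  start at 0(a): 3
  start at 2(d): 1
sum over floor = 4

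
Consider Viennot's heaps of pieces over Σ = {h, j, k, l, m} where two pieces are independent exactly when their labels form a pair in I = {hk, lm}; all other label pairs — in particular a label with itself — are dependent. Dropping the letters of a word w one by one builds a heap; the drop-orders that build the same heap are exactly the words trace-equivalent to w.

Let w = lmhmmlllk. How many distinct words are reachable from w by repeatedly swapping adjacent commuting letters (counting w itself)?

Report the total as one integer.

20

drop 0:l onto floor
drop 1:m onto floor
drop 2:h onto {0:l, 1:m}
drop 3:m onto {2:h}
drop 4:m onto {3:m}
drop 5:l onto {2:h}
drop 6:l onto {5:l}
drop 7:l onto {6:l}
drop 8:k onto {4:m, 7:l}
ground layer = {0:l, 1:m}
drop-orders for the pieces not yet dropped (sum over which currently-grounded one goes next):
  1 to go: {8} 1
  2 to go: {4,8} 1  {7,8} 1
  3 to go: {3,4,8} 1  {4,7,8} 2  {6,7,8} 1
  4 to go: {3,4,7,8} 3  {4,6,7,8} 3  {5,6,7,8} 1
  5 to go: {3,4,6,7,8} 6  {4,5,6,7,8} 4
  6 to go: {3,4,5,6,7,8} 10
  7 to go: {2,3,4,5,6,7,8} 10
  if 0:l drops first: 10 orders
  if 1:m drops first: 10 orders
heap linearizations: 20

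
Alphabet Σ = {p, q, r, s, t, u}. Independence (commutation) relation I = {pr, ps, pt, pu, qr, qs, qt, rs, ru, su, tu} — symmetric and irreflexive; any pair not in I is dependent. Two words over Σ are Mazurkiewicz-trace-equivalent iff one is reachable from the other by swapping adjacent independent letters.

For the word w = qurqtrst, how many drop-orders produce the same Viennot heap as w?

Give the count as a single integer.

#0=q has no predecessor
#1=u depends on [0:q]
#2=r has no predecessor
#3=q depends on [1:u]
#4=t depends on [2:r]
#5=r depends on [4:t]
#6=s depends on [4:t]
#7=t depends on [5:r, 6:s]
sources: [0:q, 2:r]
N(rest) = Σ N(rest − s) over sources s of rest; N(one piece) = 1:
  size 1 → [3]=1  [7]=1
  size 2 → [1,3]=1  [3,7]=2  [5,7]=1  [6,7]=1
  size 3 → [0,1,3]=1  [1,3,7]=3  [3,5,7]=3  [3,6,7]=3  [5,6,7]=2
  size 4 → [0,1,3,7]=4  [1,3,5,7]=6  [1,3,6,7]=6  [3,5,6,7]=8  [4,5,6,7]=2
  size 5 → [0,1,3,5,7]=10  [0,1,3,6,7]=10  [1,3,5,6,7]=20  [2,4,5,6,7]=2  [3,4,5,6,7]=10
  size 6 → [0,1,3,5,6,7]=40  [1,3,4,5,6,7]=30  [2,3,4,5,6,7]=12
  first=0(q) contributes 42
  first=2(r) contributes 70
|[w]| = 112

112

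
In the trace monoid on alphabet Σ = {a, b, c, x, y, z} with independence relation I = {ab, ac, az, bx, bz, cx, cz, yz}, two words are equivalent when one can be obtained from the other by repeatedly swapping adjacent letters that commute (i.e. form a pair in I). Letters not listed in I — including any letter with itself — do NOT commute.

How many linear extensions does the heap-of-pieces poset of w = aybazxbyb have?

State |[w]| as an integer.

32

0(a) covers ∅
1(y) covers 0:a
2(b) covers 1:y
3(a) covers 1:y
4(z) covers ∅
5(x) covers 3:a, 4:z
6(b) covers 2:b
7(y) covers 5:x, 6:b
8(b) covers 7:y
floor of heap: 0:a, 4:z
completions by unplaced set U, small U first (add the entries for U minus each lowest piece of U):
  |U|=1: {8}:1
  |U|=2: {7,8}:1
  |U|=3: {5,7,8}:1  {6,7,8}:1
  |U|=4: {2,6,7,8}:1  {3,5,7,8}:1  {4,5,7,8}:1  {5,6,7,8}:2
  |U|=5: {2,5,6,7,8}:3  {3,4,5,7,8}:2  {3,5,6,7,8}:3  {4,5,6,7,8}:3
  |U|=6: {2,3,5,6,7,8}:6  {2,4,5,6,7,8}:6  {3,4,5,6,7,8}:8
  |U|=7: {1,2,3,5,6,7,8}:6  {2,3,4,5,6,7,8}:20
  start at 0(a): 26
  start at 4(z): 6
sum over floor = 32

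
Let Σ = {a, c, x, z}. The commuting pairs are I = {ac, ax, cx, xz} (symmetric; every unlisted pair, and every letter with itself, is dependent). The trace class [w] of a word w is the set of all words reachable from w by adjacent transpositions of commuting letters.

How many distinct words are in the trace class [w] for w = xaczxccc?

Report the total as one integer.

drop 0:x onto floor
drop 1:a onto floor
drop 2:c onto floor
drop 3:z onto {1:a, 2:c}
drop 4:x onto {0:x}
drop 5:c onto {3:z}
drop 6:c onto {5:c}
drop 7:c onto {6:c}
ground layer = {0:x, 1:a, 2:c}
drop-orders for the pieces not yet dropped (sum over which currently-grounded one goes next):
  1 to go: {4} 1  {7} 1
  2 to go: {0,4} 1  {4,7} 2  {6,7} 1
  3 to go: {0,4,7} 3  {4,6,7} 3  {5,6,7} 1
  4 to go: {0,4,6,7} 6  {3,5,6,7} 1  {4,5,6,7} 4
  5 to go: {0,4,5,6,7} 10  {1,3,5,6,7} 1  {2,3,5,6,7} 1  {3,4,5,6,7} 5
  6 to go: {0,3,4,5,6,7} 15  {1,2,3,5,6,7} 2  {1,3,4,5,6,7} 6  {2,3,4,5,6,7} 6
  if 0:x drops first: 14 orders
  if 1:a drops first: 21 orders
  if 2:c drops first: 21 orders
heap linearizations: 56

56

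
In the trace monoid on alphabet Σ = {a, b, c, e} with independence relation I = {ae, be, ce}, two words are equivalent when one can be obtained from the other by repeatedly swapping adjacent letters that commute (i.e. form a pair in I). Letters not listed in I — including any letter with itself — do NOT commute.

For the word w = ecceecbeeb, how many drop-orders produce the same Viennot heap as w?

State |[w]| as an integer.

drop 0:e onto floor
drop 1:c onto floor
drop 2:c onto {1:c}
drop 3:e onto {0:e}
drop 4:e onto {3:e}
drop 5:c onto {2:c}
drop 6:b onto {5:c}
drop 7:e onto {4:e}
drop 8:e onto {7:e}
drop 9:b onto {6:b}
ground layer = {0:e, 1:c}
drop-orders for the pieces not yet dropped (sum over which currently-grounded one goes next):
  1 to go: {8} 1  {9} 1
  2 to go: {6,9} 1  {7,8} 1  {8,9} 2
  3 to go: {4,7,8} 1  {5,6,9} 1  {6,8,9} 3  {7,8,9} 3
  4 to go: {2,5,6,9} 1  {3,4,7,8} 1  {4,7,8,9} 4  {5,6,8,9} 4  {6,7,8,9} 6
  5 to go: {0,3,4,7,8} 1  {1,2,5,6,9} 1  {2,5,6,8,9} 5  {3,4,7,8,9} 5  {4,6,7,8,9} 10  {5,6,7,8,9} 10
  6 to go: {0,3,4,7,8,9} 6  {1,2,5,6,8,9} 6  {2,5,6,7,8,9} 15  {3,4,6,7,8,9} 15  {4,5,6,7,8,9} 20
  7 to go: {0,3,4,6,7,8,9} 21  {1,2,5,6,7,8,9} 21  {2,4,5,6,7,8,9} 35  {3,4,5,6,7,8,9} 35
  8 to go: {0,3,4,5,6,7,8,9} 56  {1,2,4,5,6,7,8,9} 56  {2,3,4,5,6,7,8,9} 70
  if 0:e drops first: 126 orders
  if 1:c drops first: 126 orders
heap linearizations: 252

252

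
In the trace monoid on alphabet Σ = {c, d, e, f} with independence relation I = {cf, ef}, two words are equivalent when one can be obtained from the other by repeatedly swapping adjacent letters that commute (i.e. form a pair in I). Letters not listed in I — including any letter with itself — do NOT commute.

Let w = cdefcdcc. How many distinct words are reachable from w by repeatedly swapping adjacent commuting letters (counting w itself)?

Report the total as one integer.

#0=c has no predecessor
#1=d depends on [0:c]
#2=e depends on [1:d]
#3=f depends on [1:d]
#4=c depends on [2:e]
#5=d depends on [3:f, 4:c]
#6=c depends on [5:d]
#7=c depends on [6:c]
sources: [0:c]
N(rest) = Σ N(rest − s) over sources s of rest; N(one piece) = 1:
  size 1 → [7]=1
  size 2 → [6,7]=1
  size 3 → [5,6,7]=1
  size 4 → [3,5,6,7]=1  [4,5,6,7]=1
  size 5 → [2,4,5,6,7]=1  [3,4,5,6,7]=2
  size 6 → [2,3,4,5,6,7]=3
  first=0(c) contributes 3

3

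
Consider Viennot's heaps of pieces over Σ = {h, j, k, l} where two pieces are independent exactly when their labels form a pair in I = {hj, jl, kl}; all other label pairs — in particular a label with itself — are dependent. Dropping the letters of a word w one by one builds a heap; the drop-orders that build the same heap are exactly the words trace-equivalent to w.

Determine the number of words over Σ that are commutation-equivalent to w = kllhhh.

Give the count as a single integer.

3

piece 0:k — minimal
piece 1:l — minimal
piece 2:l rests on {1:l}
piece 3:h rests on {0:k, 2:l}
piece 4:h rests on {3:h}
piece 5:h rests on {4:h}
minimal pieces: {0:k, 1:l}
ways to finish when only these pieces remain (= sum over removing one remaining piece with nothing left below it):
  1 left: {5}→1
  2 left: {4,5}→1
  3 left: {3,4,5}→1
  4 left: {0,3,4,5}→1  {2,3,4,5}→1
  placing 0:k first → 1 extensions
  placing 1:l first → 2 extensions
total linear extensions = 3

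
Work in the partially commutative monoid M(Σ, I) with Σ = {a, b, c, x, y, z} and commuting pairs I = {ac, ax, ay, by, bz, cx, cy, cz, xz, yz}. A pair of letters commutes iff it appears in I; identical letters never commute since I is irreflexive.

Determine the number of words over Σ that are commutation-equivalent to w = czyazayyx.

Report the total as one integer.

piece 0:c — minimal
piece 1:z — minimal
piece 2:y — minimal
piece 3:a rests on {1:z}
piece 4:z rests on {3:a}
piece 5:a rests on {4:z}
piece 6:y rests on {2:y}
piece 7:y rests on {6:y}
piece 8:x rests on {7:y}
minimal pieces: {0:c, 1:z, 2:y}
ways to finish when only these pieces remain (= sum over removing one remaining piece with nothing left below it):
  1 left: {0}→1  {5}→1  {8}→1
  2 left: {0,5}→2  {0,8}→2  {4,5}→1  {5,8}→2  {7,8}→1
  3 left: {0,4,5}→3  {0,5,8}→6  {0,7,8}→3  {3,4,5}→1  {4,5,8}→3  {5,7,8}→3  {6,7,8}→1
  4 left: {0,3,4,5}→4  {0,4,5,8}→12  {0,5,7,8}→12  {0,6,7,8}→4  {1,3,4,5}→1  {2,6,7,8}→1  {3,4,5,8}→4  {4,5,7,8}→6  {5,6,7,8}→4
  5 left: {0,1,3,4,5}→5  {0,2,6,7,8}→5  {0,3,4,5,8}→20  {0,4,5,7,8}→30  {0,5,6,7,8}→20  {1,3,4,5,8}→5  {2,5,6,7,8}→5  {3,4,5,7,8}→10  {4,5,6,7,8}→10
  6 left: {0,1,3,4,5,8}→30  {0,2,5,6,7,8}→30  {0,3,4,5,7,8}→60  {0,4,5,6,7,8}→60  {1,3,4,5,7,8}→15  {2,4,5,6,7,8}→15  {3,4,5,6,7,8}→20
  7 left: {0,1,3,4,5,7,8}→105  {0,2,4,5,6,7,8}→105  {0,3,4,5,6,7,8}→140  {1,3,4,5,6,7,8}→35  {2,3,4,5,6,7,8}→35
  placing 0:c first → 70 extensions
  placing 1:z first → 280 extensions
  placing 2:y first → 280 extensions
total linear extensions = 630

630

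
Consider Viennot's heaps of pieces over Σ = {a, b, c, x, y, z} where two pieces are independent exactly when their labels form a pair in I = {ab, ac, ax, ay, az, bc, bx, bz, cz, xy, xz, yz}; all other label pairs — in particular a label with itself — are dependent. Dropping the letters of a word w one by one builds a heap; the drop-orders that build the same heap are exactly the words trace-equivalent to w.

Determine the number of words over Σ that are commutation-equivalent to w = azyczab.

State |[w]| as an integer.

420

piece 0:a — minimal
piece 1:z — minimal
piece 2:y — minimal
piece 3:c rests on {2:y}
piece 4:z rests on {1:z}
piece 5:a rests on {0:a}
piece 6:b rests on {2:y}
minimal pieces: {0:a, 1:z, 2:y}
ways to finish when only these pieces remain (= sum over removing one remaining piece with nothing left below it):
  1 left: {3}→1  {4}→1  {5}→1  {6}→1
  2 left: {0,5}→1  {1,4}→1  {3,4}→2  {3,5}→2  {3,6}→2  {4,5}→2  {4,6}→2  {5,6}→2
  3 left: {0,3,5}→3  {0,4,5}→3  {0,5,6}→3  {1,3,4}→3  {1,4,5}→3  {1,4,6}→3  {2,3,6}→2  {3,4,5}→6  {3,4,6}→6  {3,5,6}→6  {4,5,6}→6
  4 left: {0,1,4,5}→6  {0,3,4,5}→12  {0,3,5,6}→12  {0,4,5,6}→12  {1,3,4,5}→12  {1,3,4,6}→12  {1,4,5,6}→12  {2,3,4,6}→8  {2,3,5,6}→8  {3,4,5,6}→24
  5 left: {0,1,3,4,5}→30  {0,1,4,5,6}→30  {0,2,3,5,6}→20  {0,3,4,5,6}→60  {1,2,3,4,6}→20  {1,3,4,5,6}→60  {2,3,4,5,6}→40
  placing 0:a first → 120 extensions
  placing 1:z first → 120 extensions
  placing 2:y first → 180 extensions
total linear extensions = 420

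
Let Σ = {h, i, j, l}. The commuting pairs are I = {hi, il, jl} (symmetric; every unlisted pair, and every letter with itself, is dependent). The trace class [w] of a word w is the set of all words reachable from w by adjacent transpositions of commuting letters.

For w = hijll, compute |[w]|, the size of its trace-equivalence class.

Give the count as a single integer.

#0=h has no predecessor
#1=i has no predecessor
#2=j depends on [0:h, 1:i]
#3=l depends on [0:h]
#4=l depends on [3:l]
sources: [0:h, 1:i]
N(rest) = Σ N(rest − s) over sources s of rest; N(one piece) = 1:
  size 1 → [2]=1  [4]=1
  size 2 → [1,2]=1  [2,4]=2  [3,4]=1
  size 3 → [1,2,4]=3  [2,3,4]=3
  first=0(h) contributes 6
  first=1(i) contributes 3
|[w]| = 9

9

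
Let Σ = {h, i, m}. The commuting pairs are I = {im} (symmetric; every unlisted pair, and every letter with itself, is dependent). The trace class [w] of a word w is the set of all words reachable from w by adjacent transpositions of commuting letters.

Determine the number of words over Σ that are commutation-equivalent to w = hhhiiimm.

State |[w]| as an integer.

10

piece 0:h — minimal
piece 1:h rests on {0:h}
piece 2:h rests on {1:h}
piece 3:i rests on {2:h}
piece 4:i rests on {3:i}
piece 5:i rests on {4:i}
piece 6:m rests on {2:h}
piece 7:m rests on {6:m}
minimal pieces: {0:h}
ways to finish when only these pieces remain (= sum over removing one remaining piece with nothing left below it):
  1 left: {5}→1  {7}→1
  2 left: {4,5}→1  {5,7}→2  {6,7}→1
  3 left: {3,4,5}→1  {4,5,7}→3  {5,6,7}→3
  4 left: {3,4,5,7}→4  {4,5,6,7}→6
  5 left: {3,4,5,6,7}→10
  6 left: {2,3,4,5,6,7}→10
  placing 0:h first → 10 extensions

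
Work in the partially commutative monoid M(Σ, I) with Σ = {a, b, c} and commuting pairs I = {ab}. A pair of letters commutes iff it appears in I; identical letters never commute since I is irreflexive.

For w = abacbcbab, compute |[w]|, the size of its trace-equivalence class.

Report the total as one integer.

drop 0:a onto floor
drop 1:b onto floor
drop 2:a onto {0:a}
drop 3:c onto {1:b, 2:a}
drop 4:b onto {3:c}
drop 5:c onto {4:b}
drop 6:b onto {5:c}
drop 7:a onto {5:c}
drop 8:b onto {6:b}
ground layer = {0:a, 1:b}
drop-orders for the pieces not yet dropped (sum over which currently-grounded one goes next):
  1 to go: {7} 1  {8} 1
  2 to go: {6,8} 1  {7,8} 2
  3 to go: {6,7,8} 3
  4 to go: {5,6,7,8} 3
  5 to go: {4,5,6,7,8} 3
  6 to go: {3,4,5,6,7,8} 3
  7 to go: {1,3,4,5,6,7,8} 3  {2,3,4,5,6,7,8} 3
  if 0:a drops first: 6 orders
  if 1:b drops first: 3 orders
heap linearizations: 9

9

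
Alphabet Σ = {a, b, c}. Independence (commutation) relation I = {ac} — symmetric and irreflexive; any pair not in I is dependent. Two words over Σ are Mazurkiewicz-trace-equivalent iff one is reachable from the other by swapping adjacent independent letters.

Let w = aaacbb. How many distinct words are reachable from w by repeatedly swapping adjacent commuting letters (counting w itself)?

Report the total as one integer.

piece 0:a — minimal
piece 1:a rests on {0:a}
piece 2:a rests on {1:a}
piece 3:c — minimal
piece 4:b rests on {2:a, 3:c}
piece 5:b rests on {4:b}
minimal pieces: {0:a, 3:c}
ways to finish when only these pieces remain (= sum over removing one remaining piece with nothing left below it):
  1 left: {5}→1
  2 left: {4,5}→1
  3 left: {2,4,5}→1  {3,4,5}→1
  4 left: {1,2,4,5}→1  {2,3,4,5}→2
  placing 0:a first → 3 extensions
  placing 3:c first → 1 extensions
total linear extensions = 4

4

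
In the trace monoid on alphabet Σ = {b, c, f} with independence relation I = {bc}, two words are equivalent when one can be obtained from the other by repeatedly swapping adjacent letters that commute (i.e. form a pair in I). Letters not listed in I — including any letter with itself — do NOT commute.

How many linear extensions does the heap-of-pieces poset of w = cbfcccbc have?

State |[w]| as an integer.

#0=c has no predecessor
#1=b has no predecessor
#2=f depends on [0:c, 1:b]
#3=c depends on [2:f]
#4=c depends on [3:c]
#5=c depends on [4:c]
#6=b depends on [2:f]
#7=c depends on [5:c]
sources: [0:c, 1:b]
N(rest) = Σ N(rest − s) over sources s of rest; N(one piece) = 1:
  size 1 → [6]=1  [7]=1
  size 2 → [5,7]=1  [6,7]=2
  size 3 → [4,5,7]=1  [5,6,7]=3
  size 4 → [3,4,5,7]=1  [4,5,6,7]=4
  size 5 → [3,4,5,6,7]=5
  size 6 → [2,3,4,5,6,7]=5
  first=0(c) contributes 5
  first=1(b) contributes 5
|[w]| = 10

10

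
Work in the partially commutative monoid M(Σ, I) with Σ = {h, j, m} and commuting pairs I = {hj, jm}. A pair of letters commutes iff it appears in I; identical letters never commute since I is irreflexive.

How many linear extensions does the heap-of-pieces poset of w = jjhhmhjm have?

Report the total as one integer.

#0=j has no predecessor
#1=j depends on [0:j]
#2=h has no predecessor
#3=h depends on [2:h]
#4=m depends on [3:h]
#5=h depends on [4:m]
#6=j depends on [1:j]
#7=m depends on [5:h]
sources: [0:j, 2:h]
N(rest) = Σ N(rest − s) over sources s of rest; N(one piece) = 1:
  size 1 → [6]=1  [7]=1
  size 2 → [1,6]=1  [5,7]=1  [6,7]=2
  size 3 → [0,1,6]=1  [1,6,7]=3  [4,5,7]=1  [5,6,7]=3
  size 4 → [0,1,6,7]=4  [1,5,6,7]=6  [3,4,5,7]=1  [4,5,6,7]=4
  size 5 → [0,1,5,6,7]=10  [1,4,5,6,7]=10  [2,3,4,5,7]=1  [3,4,5,6,7]=5
  size 6 → [0,1,4,5,6,7]=20  [1,3,4,5,6,7]=15  [2,3,4,5,6,7]=6
  first=0(j) contributes 21
  first=2(h) contributes 35
|[w]| = 56

56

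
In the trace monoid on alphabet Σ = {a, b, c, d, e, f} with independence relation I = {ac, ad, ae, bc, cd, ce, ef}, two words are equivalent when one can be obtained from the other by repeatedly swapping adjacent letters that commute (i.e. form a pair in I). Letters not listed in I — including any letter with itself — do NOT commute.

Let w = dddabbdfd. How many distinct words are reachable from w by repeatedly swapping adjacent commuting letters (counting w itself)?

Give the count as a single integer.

4

drop 0:d onto floor
drop 1:d onto {0:d}
drop 2:d onto {1:d}
drop 3:a onto floor
drop 4:b onto {2:d, 3:a}
drop 5:b onto {4:b}
drop 6:d onto {5:b}
drop 7:f onto {6:d}
drop 8:d onto {7:f}
ground layer = {0:d, 3:a}
drop-orders for the pieces not yet dropped (sum over which currently-grounded one goes next):
  1 to go: {8} 1
  2 to go: {7,8} 1
  3 to go: {6,7,8} 1
  4 to go: {5,6,7,8} 1
  5 to go: {4,5,6,7,8} 1
  6 to go: {2,4,5,6,7,8} 1  {3,4,5,6,7,8} 1
  7 to go: {1,2,4,5,6,7,8} 1  {2,3,4,5,6,7,8} 2
  if 0:d drops first: 3 orders
  if 3:a drops first: 1 orders
heap linearizations: 4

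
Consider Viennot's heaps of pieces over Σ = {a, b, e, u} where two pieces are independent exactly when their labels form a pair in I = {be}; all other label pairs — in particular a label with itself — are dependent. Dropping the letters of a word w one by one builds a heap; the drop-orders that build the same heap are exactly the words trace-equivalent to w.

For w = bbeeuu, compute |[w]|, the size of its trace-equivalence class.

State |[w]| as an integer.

drop 0:b onto floor
drop 1:b onto {0:b}
drop 2:e onto floor
drop 3:e onto {2:e}
drop 4:u onto {1:b, 3:e}
drop 5:u onto {4:u}
ground layer = {0:b, 2:e}
drop-orders for the pieces not yet dropped (sum over which currently-grounded one goes next):
  1 to go: {5} 1
  2 to go: {4,5} 1
  3 to go: {1,4,5} 1  {3,4,5} 1
  4 to go: {0,1,4,5} 1  {1,3,4,5} 2  {2,3,4,5} 1
  if 0:b drops first: 3 orders
  if 2:e drops first: 3 orders
heap linearizations: 6

6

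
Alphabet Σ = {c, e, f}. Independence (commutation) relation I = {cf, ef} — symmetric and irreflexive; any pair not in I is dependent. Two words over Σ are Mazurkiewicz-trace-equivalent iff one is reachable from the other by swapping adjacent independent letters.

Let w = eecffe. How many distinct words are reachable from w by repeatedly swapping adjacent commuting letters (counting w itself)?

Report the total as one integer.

15

drop 0:e onto floor
drop 1:e onto {0:e}
drop 2:c onto {1:e}
drop 3:f onto floor
drop 4:f onto {3:f}
drop 5:e onto {2:c}
ground layer = {0:e, 3:f}
drop-orders for the pieces not yet dropped (sum over which currently-grounded one goes next):
  1 to go: {4} 1  {5} 1
  2 to go: {2,5} 1  {3,4} 1  {4,5} 2
  3 to go: {1,2,5} 1  {2,4,5} 3  {3,4,5} 3
  4 to go: {0,1,2,5} 1  {1,2,4,5} 4  {2,3,4,5} 6
  if 0:e drops first: 10 orders
  if 3:f drops first: 5 orders
heap linearizations: 15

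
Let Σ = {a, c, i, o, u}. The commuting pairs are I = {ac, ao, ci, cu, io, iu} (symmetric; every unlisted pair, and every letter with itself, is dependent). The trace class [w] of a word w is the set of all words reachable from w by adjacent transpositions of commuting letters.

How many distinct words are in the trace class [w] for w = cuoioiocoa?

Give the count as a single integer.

piece 0:c — minimal
piece 1:u — minimal
piece 2:o rests on {0:c, 1:u}
piece 3:i — minimal
piece 4:o rests on {2:o}
piece 5:i rests on {3:i}
piece 6:o rests on {4:o}
piece 7:c rests on {6:o}
piece 8:o rests on {7:c}
piece 9:a rests on {1:u, 5:i}
minimal pieces: {0:c, 1:u, 3:i}
ways to finish when only these pieces remain (= sum over removing one remaining piece with nothing left below it):
  1 left: {8}→1  {9}→1
  2 left: {5,9}→1  {7,8}→1  {8,9}→2
  3 left: {3,5,9}→1  {5,8,9}→3  {6,7,8}→1  {7,8,9}→3
  4 left: {3,5,8,9}→4  {4,6,7,8}→1  {5,7,8,9}→6  {6,7,8,9}→4
  5 left: {2,4,6,7,8}→1  {3,5,7,8,9}→10  {4,6,7,8,9}→5  {5,6,7,8,9}→10
  6 left: {0,2,4,6,7,8}→1  {2,4,6,7,8,9}→6  {3,5,6,7,8,9}→20  {4,5,6,7,8,9}→15
  7 left: {0,2,4,6,7,8,9}→7  {1,2,4,6,7,8,9}→6  {2,4,5,6,7,8,9}→21  {3,4,5,6,7,8,9}→35
  8 left: {0,1,2,4,6,7,8,9}→13  {0,2,4,5,6,7,8,9}→28  {1,2,4,5,6,7,8,9}→27  {2,3,4,5,6,7,8,9}→56
  placing 0:c first → 83 extensions
  placing 1:u first → 84 extensions
  placing 3:i first → 68 extensions
total linear extensions = 235

235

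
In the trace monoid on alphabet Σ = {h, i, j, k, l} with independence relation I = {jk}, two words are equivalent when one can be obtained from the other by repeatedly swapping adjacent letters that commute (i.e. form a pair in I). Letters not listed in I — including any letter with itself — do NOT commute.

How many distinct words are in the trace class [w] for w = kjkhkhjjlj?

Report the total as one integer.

#0=k has no predecessor
#1=j has no predecessor
#2=k depends on [0:k]
#3=h depends on [1:j, 2:k]
#4=k depends on [3:h]
#5=h depends on [4:k]
#6=j depends on [5:h]
#7=j depends on [6:j]
#8=l depends on [7:j]
#9=j depends on [8:l]
sources: [0:k, 1:j]
N(rest) = Σ N(rest − s) over sources s of rest; N(one piece) = 1:
  size 1 → [9]=1
  size 2 → [8,9]=1
  size 3 → [7,8,9]=1
  size 4 → [6,7,8,9]=1
  size 5 → [5,6,7,8,9]=1
  size 6 → [4,5,6,7,8,9]=1
  size 7 → [3,4,5,6,7,8,9]=1
  size 8 → [1,3,4,5,6,7,8,9]=1  [2,3,4,5,6,7,8,9]=1
  first=0(k) contributes 2
  first=1(j) contributes 1
|[w]| = 3

3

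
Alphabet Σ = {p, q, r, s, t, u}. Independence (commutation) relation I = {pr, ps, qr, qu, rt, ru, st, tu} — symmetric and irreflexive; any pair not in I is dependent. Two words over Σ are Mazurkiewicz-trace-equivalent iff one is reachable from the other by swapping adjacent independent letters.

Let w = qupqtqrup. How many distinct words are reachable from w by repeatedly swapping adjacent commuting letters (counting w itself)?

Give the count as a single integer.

piece 0:q — minimal
piece 1:u — minimal
piece 2:p rests on {0:q, 1:u}
piece 3:q rests on {2:p}
piece 4:t rests on {3:q}
piece 5:q rests on {4:t}
piece 6:r — minimal
piece 7:u rests on {2:p}
piece 8:p rests on {5:q, 7:u}
minimal pieces: {0:q, 1:u, 6:r}
ways to finish when only these pieces remain (= sum over removing one remaining piece with nothing left below it):
  1 left: {6}→1  {8}→1
  2 left: {5,8}→1  {6,8}→2  {7,8}→1
  3 left: {4,5,8}→1  {5,6,8}→3  {5,7,8}→2  {6,7,8}→3
  4 left: {3,4,5,8}→1  {4,5,6,8}→4  {4,5,7,8}→3  {5,6,7,8}→8
  5 left: {3,4,5,6,8}→5  {3,4,5,7,8}→4  {4,5,6,7,8}→15
  6 left: {2,3,4,5,7,8}→4  {3,4,5,6,7,8}→24
  7 left: {0,2,3,4,5,7,8}→4  {1,2,3,4,5,7,8}→4  {2,3,4,5,6,7,8}→28
  placing 0:q first → 32 extensions
  placing 1:u first → 32 extensions
  placing 6:r first → 8 extensions
total linear extensions = 72

72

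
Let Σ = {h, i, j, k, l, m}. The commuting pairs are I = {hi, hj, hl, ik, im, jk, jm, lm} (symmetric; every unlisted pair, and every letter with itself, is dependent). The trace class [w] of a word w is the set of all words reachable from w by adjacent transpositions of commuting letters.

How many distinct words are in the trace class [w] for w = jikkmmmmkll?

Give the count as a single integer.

36

piece 0:j — minimal
piece 1:i rests on {0:j}
piece 2:k — minimal
piece 3:k rests on {2:k}
piece 4:m rests on {3:k}
piece 5:m rests on {4:m}
piece 6:m rests on {5:m}
piece 7:m rests on {6:m}
piece 8:k rests on {7:m}
piece 9:l rests on {1:i, 8:k}
piece 10:l rests on {9:l}
minimal pieces: {0:j, 2:k}
ways to finish when only these pieces remain (= sum over removing one remaining piece with nothing left below it):
  1 left: {10}→1
  2 left: {9,10}→1
  3 left: {1,9,10}→1  {8,9,10}→1
  4 left: {0,1,9,10}→1  {1,8,9,10}→2  {7,8,9,10}→1
  5 left: {0,1,8,9,10}→3  {1,7,8,9,10}→3  {6,7,8,9,10}→1
  6 left: {0,1,7,8,9,10}→6  {1,6,7,8,9,10}→4  {5,6,7,8,9,10}→1
  7 left: {0,1,6,7,8,9,10}→10  {1,5,6,7,8,9,10}→5  {4,5,6,7,8,9,10}→1
  8 left: {0,1,5,6,7,8,9,10}→15  {1,4,5,6,7,8,9,10}→6  {3,4,5,6,7,8,9,10}→1
  9 left: {0,1,4,5,6,7,8,9,10}→21  {1,3,4,5,6,7,8,9,10}→7  {2,3,4,5,6,7,8,9,10}→1
  placing 0:j first → 8 extensions
  placing 2:k first → 28 extensions
total linear extensions = 36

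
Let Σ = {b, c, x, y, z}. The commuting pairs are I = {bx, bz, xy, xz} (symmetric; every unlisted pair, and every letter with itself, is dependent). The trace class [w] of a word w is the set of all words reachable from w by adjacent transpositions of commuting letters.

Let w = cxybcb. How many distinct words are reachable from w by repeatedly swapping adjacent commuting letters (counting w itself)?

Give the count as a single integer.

3

piece 0:c — minimal
piece 1:x rests on {0:c}
piece 2:y rests on {0:c}
piece 3:b rests on {2:y}
piece 4:c rests on {1:x, 3:b}
piece 5:b rests on {4:c}
minimal pieces: {0:c}
ways to finish when only these pieces remain (= sum over removing one remaining piece with nothing left below it):
  1 left: {5}→1
  2 left: {4,5}→1
  3 left: {1,4,5}→1  {3,4,5}→1
  4 left: {1,3,4,5}→2  {2,3,4,5}→1
  placing 0:c first → 3 extensions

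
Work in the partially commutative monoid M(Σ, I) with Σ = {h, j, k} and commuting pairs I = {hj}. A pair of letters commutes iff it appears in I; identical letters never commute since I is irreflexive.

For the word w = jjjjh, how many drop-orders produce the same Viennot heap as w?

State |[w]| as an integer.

piece 0:j — minimal
piece 1:j rests on {0:j}
piece 2:j rests on {1:j}
piece 3:j rests on {2:j}
piece 4:h — minimal
minimal pieces: {0:j, 4:h}
ways to finish when only these pieces remain (= sum over removing one remaining piece with nothing left below it):
  1 left: {3}→1  {4}→1
  2 left: {2,3}→1  {3,4}→2
  3 left: {1,2,3}→1  {2,3,4}→3
  placing 0:j first → 4 extensions
  placing 4:h first → 1 extensions
total linear extensions = 5

5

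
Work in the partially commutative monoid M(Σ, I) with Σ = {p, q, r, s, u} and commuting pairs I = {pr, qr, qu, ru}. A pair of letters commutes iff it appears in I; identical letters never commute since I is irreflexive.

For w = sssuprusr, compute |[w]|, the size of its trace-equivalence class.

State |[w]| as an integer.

4

drop 0:s onto floor
drop 1:s onto {0:s}
drop 2:s onto {1:s}
drop 3:u onto {2:s}
drop 4:p onto {3:u}
drop 5:r onto {2:s}
drop 6:u onto {4:p}
drop 7:s onto {5:r, 6:u}
drop 8:r onto {7:s}
ground layer = {0:s}
drop-orders for the pieces not yet dropped (sum over which currently-grounded one goes next):
  1 to go: {8} 1
  2 to go: {7,8} 1
  3 to go: {5,7,8} 1  {6,7,8} 1
  4 to go: {4,6,7,8} 1  {5,6,7,8} 2
  5 to go: {3,4,6,7,8} 1  {4,5,6,7,8} 3
  6 to go: {3,4,5,6,7,8} 4
  7 to go: {2,3,4,5,6,7,8} 4
  if 0:s drops first: 4 orders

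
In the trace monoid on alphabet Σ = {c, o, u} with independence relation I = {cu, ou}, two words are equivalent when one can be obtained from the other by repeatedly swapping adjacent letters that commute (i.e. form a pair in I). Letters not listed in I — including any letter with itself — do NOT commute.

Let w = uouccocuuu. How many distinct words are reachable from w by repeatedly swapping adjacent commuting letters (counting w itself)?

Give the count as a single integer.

#0=u has no predecessor
#1=o has no predecessor
#2=u depends on [0:u]
#3=c depends on [1:o]
#4=c depends on [3:c]
#5=o depends on [4:c]
#6=c depends on [5:o]
#7=u depends on [2:u]
#8=u depends on [7:u]
#9=u depends on [8:u]
sources: [0:u, 1:o]
N(rest) = Σ N(rest − s) over sources s of rest; N(one piece) = 1:
  size 1 → [6]=1  [9]=1
  size 2 → [5,6]=1  [6,9]=2  [8,9]=1
  size 3 → [4,5,6]=1  [5,6,9]=3  [6,8,9]=3  [7,8,9]=1
  size 4 → [2,7,8,9]=1  [3,4,5,6]=1  [4,5,6,9]=4  [5,6,8,9]=6  [6,7,8,9]=4
  size 5 → [0,2,7,8,9]=1  [1,3,4,5,6]=1  [2,6,7,8,9]=5  [3,4,5,6,9]=5  [4,5,6,8,9]=10  [5,6,7,8,9]=10
  size 6 → [0,2,6,7,8,9]=6  [1,3,4,5,6,9]=6  [2,5,6,7,8,9]=15  [3,4,5,6,8,9]=15  [4,5,6,7,8,9]=20
  size 7 → [0,2,5,6,7,8,9]=21  [1,3,4,5,6,8,9]=21  [2,4,5,6,7,8,9]=35  [3,4,5,6,7,8,9]=35
  size 8 → [0,2,4,5,6,7,8,9]=56  [1,3,4,5,6,7,8,9]=56  [2,3,4,5,6,7,8,9]=70
  first=0(u) contributes 126
  first=1(o) contributes 126
|[w]| = 252

252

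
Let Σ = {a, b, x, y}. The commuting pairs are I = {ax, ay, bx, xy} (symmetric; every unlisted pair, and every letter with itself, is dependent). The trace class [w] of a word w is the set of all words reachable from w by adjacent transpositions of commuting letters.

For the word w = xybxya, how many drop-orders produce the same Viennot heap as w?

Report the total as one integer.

30

#0=x has no predecessor
#1=y has no predecessor
#2=b depends on [1:y]
#3=x depends on [0:x]
#4=y depends on [2:b]
#5=a depends on [2:b]
sources: [0:x, 1:y]
N(rest) = Σ N(rest − s) over sources s of rest; N(one piece) = 1:
  size 1 → [3]=1  [4]=1  [5]=1
  size 2 → [0,3]=1  [3,4]=2  [3,5]=2  [4,5]=2
  size 3 → [0,3,4]=3  [0,3,5]=3  [2,4,5]=2  [3,4,5]=6
  size 4 → [0,3,4,5]=12  [1,2,4,5]=2  [2,3,4,5]=8
  first=0(x) contributes 10
  first=1(y) contributes 20
|[w]| = 30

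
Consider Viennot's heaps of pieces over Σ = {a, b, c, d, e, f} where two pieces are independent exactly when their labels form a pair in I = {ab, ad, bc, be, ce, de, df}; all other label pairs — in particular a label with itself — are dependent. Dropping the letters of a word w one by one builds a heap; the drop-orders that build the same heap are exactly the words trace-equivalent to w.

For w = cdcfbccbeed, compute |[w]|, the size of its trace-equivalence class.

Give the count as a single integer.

126

drop 0:c onto floor
drop 1:d onto {0:c}
drop 2:c onto {1:d}
drop 3:f onto {2:c}
drop 4:b onto {3:f}
drop 5:c onto {3:f}
drop 6:c onto {5:c}
drop 7:b onto {4:b}
drop 8:e onto {3:f}
drop 9:e onto {8:e}
drop 10:d onto {6:c, 7:b}
ground layer = {0:c}
drop-orders for the pieces not yet dropped (sum over which currently-grounded one goes next):
  1 to go: {9} 1  {10} 1
  2 to go: {6,10} 1  {7,10} 1  {8,9} 1  {9,10} 2
  3 to go: {4,7,10} 1  {5,6,10} 1  {6,7,10} 2  {6,9,10} 3  {7,9,10} 3  {8,9,10} 3
  4 to go: {4,6,7,10} 3  {4,7,9,10} 4  {5,6,7,10} 3  {5,6,9,10} 4  {6,7,9,10} 8  {6,8,9,10} 6  {7,8,9,10} 6
  5 to go: {4,5,6,7,10} 6  {4,6,7,9,10} 15  {4,7,8,9,10} 10  {5,6,7,9,10} 15  {5,6,8,9,10} 10  {6,7,8,9,10} 20
  6 to go: {4,5,6,7,9,10} 36  {4,6,7,8,9,10} 45  {5,6,7,8,9,10} 45
  7 to go: {4,5,6,7,8,9,10} 126
  8 to go: {3,4,5,6,7,8,9,10} 126
  9 to go: {2,3,4,5,6,7,8,9,10} 126
  if 0:c drops first: 126 orders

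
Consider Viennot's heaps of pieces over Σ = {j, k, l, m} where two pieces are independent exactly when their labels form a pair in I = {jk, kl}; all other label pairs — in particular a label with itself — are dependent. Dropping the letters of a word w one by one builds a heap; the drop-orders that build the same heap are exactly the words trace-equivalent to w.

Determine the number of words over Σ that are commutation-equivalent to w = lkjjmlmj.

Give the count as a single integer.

#0=l has no predecessor
#1=k has no predecessor
#2=j depends on [0:l]
#3=j depends on [2:j]
#4=m depends on [1:k, 3:j]
#5=l depends on [4:m]
#6=m depends on [5:l]
#7=j depends on [6:m]
sources: [0:l, 1:k]
N(rest) = Σ N(rest − s) over sources s of rest; N(one piece) = 1:
  size 1 → [7]=1
  size 2 → [6,7]=1
  size 3 → [5,6,7]=1
  size 4 → [4,5,6,7]=1
  size 5 → [1,4,5,6,7]=1  [3,4,5,6,7]=1
  size 6 → [1,3,4,5,6,7]=2  [2,3,4,5,6,7]=1
  first=0(l) contributes 3
  first=1(k) contributes 1
|[w]| = 4

4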